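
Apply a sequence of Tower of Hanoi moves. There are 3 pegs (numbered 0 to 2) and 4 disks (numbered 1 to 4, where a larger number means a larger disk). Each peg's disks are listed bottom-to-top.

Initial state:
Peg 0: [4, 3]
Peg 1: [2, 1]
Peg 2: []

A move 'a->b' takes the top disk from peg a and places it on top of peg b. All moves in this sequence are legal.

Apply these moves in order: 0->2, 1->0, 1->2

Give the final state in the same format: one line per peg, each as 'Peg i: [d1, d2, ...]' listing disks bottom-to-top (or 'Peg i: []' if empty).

Answer: Peg 0: [4, 1]
Peg 1: []
Peg 2: [3, 2]

Derivation:
After move 1 (0->2):
Peg 0: [4]
Peg 1: [2, 1]
Peg 2: [3]

After move 2 (1->0):
Peg 0: [4, 1]
Peg 1: [2]
Peg 2: [3]

After move 3 (1->2):
Peg 0: [4, 1]
Peg 1: []
Peg 2: [3, 2]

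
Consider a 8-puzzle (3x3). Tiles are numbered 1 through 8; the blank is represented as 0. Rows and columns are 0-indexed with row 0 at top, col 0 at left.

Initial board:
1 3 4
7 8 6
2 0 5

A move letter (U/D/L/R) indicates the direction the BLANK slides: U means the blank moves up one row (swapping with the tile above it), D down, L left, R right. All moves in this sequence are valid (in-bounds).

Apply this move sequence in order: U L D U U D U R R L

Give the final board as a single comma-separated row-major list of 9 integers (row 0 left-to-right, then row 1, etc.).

Answer: 3, 0, 4, 1, 7, 6, 2, 8, 5

Derivation:
After move 1 (U):
1 3 4
7 0 6
2 8 5

After move 2 (L):
1 3 4
0 7 6
2 8 5

After move 3 (D):
1 3 4
2 7 6
0 8 5

After move 4 (U):
1 3 4
0 7 6
2 8 5

After move 5 (U):
0 3 4
1 7 6
2 8 5

After move 6 (D):
1 3 4
0 7 6
2 8 5

After move 7 (U):
0 3 4
1 7 6
2 8 5

After move 8 (R):
3 0 4
1 7 6
2 8 5

After move 9 (R):
3 4 0
1 7 6
2 8 5

After move 10 (L):
3 0 4
1 7 6
2 8 5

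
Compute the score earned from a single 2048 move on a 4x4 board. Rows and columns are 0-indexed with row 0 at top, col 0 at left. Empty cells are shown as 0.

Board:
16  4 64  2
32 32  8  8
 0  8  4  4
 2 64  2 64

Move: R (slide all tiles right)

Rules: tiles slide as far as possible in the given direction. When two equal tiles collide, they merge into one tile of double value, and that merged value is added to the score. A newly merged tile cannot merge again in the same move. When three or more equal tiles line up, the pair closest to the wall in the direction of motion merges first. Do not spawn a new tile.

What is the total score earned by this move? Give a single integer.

Answer: 88

Derivation:
Slide right:
row 0: [16, 4, 64, 2] -> [16, 4, 64, 2]  score +0 (running 0)
row 1: [32, 32, 8, 8] -> [0, 0, 64, 16]  score +80 (running 80)
row 2: [0, 8, 4, 4] -> [0, 0, 8, 8]  score +8 (running 88)
row 3: [2, 64, 2, 64] -> [2, 64, 2, 64]  score +0 (running 88)
Board after move:
16  4 64  2
 0  0 64 16
 0  0  8  8
 2 64  2 64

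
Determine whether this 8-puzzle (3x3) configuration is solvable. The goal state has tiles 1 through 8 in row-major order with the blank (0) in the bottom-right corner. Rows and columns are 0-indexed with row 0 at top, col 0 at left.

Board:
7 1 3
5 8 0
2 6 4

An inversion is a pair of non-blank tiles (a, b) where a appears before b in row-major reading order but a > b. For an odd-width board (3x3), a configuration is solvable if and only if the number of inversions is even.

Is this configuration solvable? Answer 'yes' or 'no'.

Inversions (pairs i<j in row-major order where tile[i] > tile[j] > 0): 13
13 is odd, so the puzzle is not solvable.

Answer: no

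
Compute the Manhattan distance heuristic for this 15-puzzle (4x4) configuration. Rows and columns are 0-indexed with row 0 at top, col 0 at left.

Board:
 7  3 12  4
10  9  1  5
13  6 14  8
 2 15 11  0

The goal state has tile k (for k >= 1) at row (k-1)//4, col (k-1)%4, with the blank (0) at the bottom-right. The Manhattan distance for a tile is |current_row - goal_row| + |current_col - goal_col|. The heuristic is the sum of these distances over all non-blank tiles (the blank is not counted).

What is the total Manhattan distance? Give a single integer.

Answer: 28

Derivation:
Tile 7: at (0,0), goal (1,2), distance |0-1|+|0-2| = 3
Tile 3: at (0,1), goal (0,2), distance |0-0|+|1-2| = 1
Tile 12: at (0,2), goal (2,3), distance |0-2|+|2-3| = 3
Tile 4: at (0,3), goal (0,3), distance |0-0|+|3-3| = 0
Tile 10: at (1,0), goal (2,1), distance |1-2|+|0-1| = 2
Tile 9: at (1,1), goal (2,0), distance |1-2|+|1-0| = 2
Tile 1: at (1,2), goal (0,0), distance |1-0|+|2-0| = 3
Tile 5: at (1,3), goal (1,0), distance |1-1|+|3-0| = 3
Tile 13: at (2,0), goal (3,0), distance |2-3|+|0-0| = 1
Tile 6: at (2,1), goal (1,1), distance |2-1|+|1-1| = 1
Tile 14: at (2,2), goal (3,1), distance |2-3|+|2-1| = 2
Tile 8: at (2,3), goal (1,3), distance |2-1|+|3-3| = 1
Tile 2: at (3,0), goal (0,1), distance |3-0|+|0-1| = 4
Tile 15: at (3,1), goal (3,2), distance |3-3|+|1-2| = 1
Tile 11: at (3,2), goal (2,2), distance |3-2|+|2-2| = 1
Sum: 3 + 1 + 3 + 0 + 2 + 2 + 3 + 3 + 1 + 1 + 2 + 1 + 4 + 1 + 1 = 28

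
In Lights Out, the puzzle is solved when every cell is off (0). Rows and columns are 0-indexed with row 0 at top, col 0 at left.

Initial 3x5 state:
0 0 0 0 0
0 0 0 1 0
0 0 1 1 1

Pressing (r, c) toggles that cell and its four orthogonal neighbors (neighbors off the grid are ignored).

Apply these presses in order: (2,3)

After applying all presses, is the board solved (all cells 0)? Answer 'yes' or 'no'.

Answer: yes

Derivation:
After press 1 at (2,3):
0 0 0 0 0
0 0 0 0 0
0 0 0 0 0

Lights still on: 0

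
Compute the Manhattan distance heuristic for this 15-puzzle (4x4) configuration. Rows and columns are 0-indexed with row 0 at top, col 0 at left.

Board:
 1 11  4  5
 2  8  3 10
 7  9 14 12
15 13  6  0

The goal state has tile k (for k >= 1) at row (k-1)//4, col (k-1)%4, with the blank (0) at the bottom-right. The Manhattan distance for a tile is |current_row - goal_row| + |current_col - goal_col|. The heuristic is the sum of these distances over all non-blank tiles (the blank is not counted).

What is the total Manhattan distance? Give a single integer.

Tile 1: at (0,0), goal (0,0), distance |0-0|+|0-0| = 0
Tile 11: at (0,1), goal (2,2), distance |0-2|+|1-2| = 3
Tile 4: at (0,2), goal (0,3), distance |0-0|+|2-3| = 1
Tile 5: at (0,3), goal (1,0), distance |0-1|+|3-0| = 4
Tile 2: at (1,0), goal (0,1), distance |1-0|+|0-1| = 2
Tile 8: at (1,1), goal (1,3), distance |1-1|+|1-3| = 2
Tile 3: at (1,2), goal (0,2), distance |1-0|+|2-2| = 1
Tile 10: at (1,3), goal (2,1), distance |1-2|+|3-1| = 3
Tile 7: at (2,0), goal (1,2), distance |2-1|+|0-2| = 3
Tile 9: at (2,1), goal (2,0), distance |2-2|+|1-0| = 1
Tile 14: at (2,2), goal (3,1), distance |2-3|+|2-1| = 2
Tile 12: at (2,3), goal (2,3), distance |2-2|+|3-3| = 0
Tile 15: at (3,0), goal (3,2), distance |3-3|+|0-2| = 2
Tile 13: at (3,1), goal (3,0), distance |3-3|+|1-0| = 1
Tile 6: at (3,2), goal (1,1), distance |3-1|+|2-1| = 3
Sum: 0 + 3 + 1 + 4 + 2 + 2 + 1 + 3 + 3 + 1 + 2 + 0 + 2 + 1 + 3 = 28

Answer: 28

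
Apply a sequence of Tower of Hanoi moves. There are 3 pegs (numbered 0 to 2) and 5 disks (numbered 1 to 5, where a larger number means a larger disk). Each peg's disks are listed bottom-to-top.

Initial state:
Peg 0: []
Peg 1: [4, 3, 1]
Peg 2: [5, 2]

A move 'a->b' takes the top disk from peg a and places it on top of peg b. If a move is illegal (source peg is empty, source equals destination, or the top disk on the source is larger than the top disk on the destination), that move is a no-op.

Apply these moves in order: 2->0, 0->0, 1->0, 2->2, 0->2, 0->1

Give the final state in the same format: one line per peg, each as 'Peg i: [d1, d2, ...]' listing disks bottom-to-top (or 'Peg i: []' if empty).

After move 1 (2->0):
Peg 0: [2]
Peg 1: [4, 3, 1]
Peg 2: [5]

After move 2 (0->0):
Peg 0: [2]
Peg 1: [4, 3, 1]
Peg 2: [5]

After move 3 (1->0):
Peg 0: [2, 1]
Peg 1: [4, 3]
Peg 2: [5]

After move 4 (2->2):
Peg 0: [2, 1]
Peg 1: [4, 3]
Peg 2: [5]

After move 5 (0->2):
Peg 0: [2]
Peg 1: [4, 3]
Peg 2: [5, 1]

After move 6 (0->1):
Peg 0: []
Peg 1: [4, 3, 2]
Peg 2: [5, 1]

Answer: Peg 0: []
Peg 1: [4, 3, 2]
Peg 2: [5, 1]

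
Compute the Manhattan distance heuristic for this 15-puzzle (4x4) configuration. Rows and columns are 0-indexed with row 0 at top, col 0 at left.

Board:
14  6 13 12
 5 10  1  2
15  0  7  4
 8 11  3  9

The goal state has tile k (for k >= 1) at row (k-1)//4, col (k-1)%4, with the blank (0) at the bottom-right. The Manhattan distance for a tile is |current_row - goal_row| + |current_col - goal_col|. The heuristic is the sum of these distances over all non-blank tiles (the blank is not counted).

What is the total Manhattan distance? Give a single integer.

Tile 14: at (0,0), goal (3,1), distance |0-3|+|0-1| = 4
Tile 6: at (0,1), goal (1,1), distance |0-1|+|1-1| = 1
Tile 13: at (0,2), goal (3,0), distance |0-3|+|2-0| = 5
Tile 12: at (0,3), goal (2,3), distance |0-2|+|3-3| = 2
Tile 5: at (1,0), goal (1,0), distance |1-1|+|0-0| = 0
Tile 10: at (1,1), goal (2,1), distance |1-2|+|1-1| = 1
Tile 1: at (1,2), goal (0,0), distance |1-0|+|2-0| = 3
Tile 2: at (1,3), goal (0,1), distance |1-0|+|3-1| = 3
Tile 15: at (2,0), goal (3,2), distance |2-3|+|0-2| = 3
Tile 7: at (2,2), goal (1,2), distance |2-1|+|2-2| = 1
Tile 4: at (2,3), goal (0,3), distance |2-0|+|3-3| = 2
Tile 8: at (3,0), goal (1,3), distance |3-1|+|0-3| = 5
Tile 11: at (3,1), goal (2,2), distance |3-2|+|1-2| = 2
Tile 3: at (3,2), goal (0,2), distance |3-0|+|2-2| = 3
Tile 9: at (3,3), goal (2,0), distance |3-2|+|3-0| = 4
Sum: 4 + 1 + 5 + 2 + 0 + 1 + 3 + 3 + 3 + 1 + 2 + 5 + 2 + 3 + 4 = 39

Answer: 39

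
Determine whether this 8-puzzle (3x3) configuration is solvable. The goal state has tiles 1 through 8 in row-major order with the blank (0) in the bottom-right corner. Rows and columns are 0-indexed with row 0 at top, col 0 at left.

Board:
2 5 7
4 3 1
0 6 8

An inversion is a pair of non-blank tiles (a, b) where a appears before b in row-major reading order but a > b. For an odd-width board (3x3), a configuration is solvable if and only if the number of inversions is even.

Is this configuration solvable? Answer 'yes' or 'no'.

Answer: no

Derivation:
Inversions (pairs i<j in row-major order where tile[i] > tile[j] > 0): 11
11 is odd, so the puzzle is not solvable.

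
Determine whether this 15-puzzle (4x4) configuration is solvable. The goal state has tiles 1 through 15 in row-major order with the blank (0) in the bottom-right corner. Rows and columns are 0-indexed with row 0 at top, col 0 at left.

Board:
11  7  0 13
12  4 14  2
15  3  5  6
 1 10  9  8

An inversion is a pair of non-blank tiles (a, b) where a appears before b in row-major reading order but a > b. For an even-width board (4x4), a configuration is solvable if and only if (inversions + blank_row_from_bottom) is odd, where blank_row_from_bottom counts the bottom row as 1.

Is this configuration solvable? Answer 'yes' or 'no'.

Inversions: 60
Blank is in row 0 (0-indexed from top), which is row 4 counting from the bottom (bottom = 1).
60 + 4 = 64, which is even, so the puzzle is not solvable.

Answer: no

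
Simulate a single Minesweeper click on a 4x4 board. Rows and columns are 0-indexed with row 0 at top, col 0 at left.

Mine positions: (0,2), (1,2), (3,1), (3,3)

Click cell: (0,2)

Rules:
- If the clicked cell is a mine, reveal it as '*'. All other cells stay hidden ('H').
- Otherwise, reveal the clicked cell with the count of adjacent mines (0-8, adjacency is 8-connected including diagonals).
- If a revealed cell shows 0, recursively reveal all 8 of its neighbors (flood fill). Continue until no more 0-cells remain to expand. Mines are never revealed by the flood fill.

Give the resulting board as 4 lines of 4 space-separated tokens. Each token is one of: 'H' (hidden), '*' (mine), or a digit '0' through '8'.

H H * H
H H H H
H H H H
H H H H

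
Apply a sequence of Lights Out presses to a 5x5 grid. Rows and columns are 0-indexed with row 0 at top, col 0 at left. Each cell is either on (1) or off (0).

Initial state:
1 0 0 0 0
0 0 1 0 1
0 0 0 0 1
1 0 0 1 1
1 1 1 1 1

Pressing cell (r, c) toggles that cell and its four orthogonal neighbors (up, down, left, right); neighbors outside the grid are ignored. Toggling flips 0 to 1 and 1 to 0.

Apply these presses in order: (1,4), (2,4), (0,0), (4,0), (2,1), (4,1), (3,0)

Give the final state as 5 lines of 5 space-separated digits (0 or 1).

After press 1 at (1,4):
1 0 0 0 1
0 0 1 1 0
0 0 0 0 0
1 0 0 1 1
1 1 1 1 1

After press 2 at (2,4):
1 0 0 0 1
0 0 1 1 1
0 0 0 1 1
1 0 0 1 0
1 1 1 1 1

After press 3 at (0,0):
0 1 0 0 1
1 0 1 1 1
0 0 0 1 1
1 0 0 1 0
1 1 1 1 1

After press 4 at (4,0):
0 1 0 0 1
1 0 1 1 1
0 0 0 1 1
0 0 0 1 0
0 0 1 1 1

After press 5 at (2,1):
0 1 0 0 1
1 1 1 1 1
1 1 1 1 1
0 1 0 1 0
0 0 1 1 1

After press 6 at (4,1):
0 1 0 0 1
1 1 1 1 1
1 1 1 1 1
0 0 0 1 0
1 1 0 1 1

After press 7 at (3,0):
0 1 0 0 1
1 1 1 1 1
0 1 1 1 1
1 1 0 1 0
0 1 0 1 1

Answer: 0 1 0 0 1
1 1 1 1 1
0 1 1 1 1
1 1 0 1 0
0 1 0 1 1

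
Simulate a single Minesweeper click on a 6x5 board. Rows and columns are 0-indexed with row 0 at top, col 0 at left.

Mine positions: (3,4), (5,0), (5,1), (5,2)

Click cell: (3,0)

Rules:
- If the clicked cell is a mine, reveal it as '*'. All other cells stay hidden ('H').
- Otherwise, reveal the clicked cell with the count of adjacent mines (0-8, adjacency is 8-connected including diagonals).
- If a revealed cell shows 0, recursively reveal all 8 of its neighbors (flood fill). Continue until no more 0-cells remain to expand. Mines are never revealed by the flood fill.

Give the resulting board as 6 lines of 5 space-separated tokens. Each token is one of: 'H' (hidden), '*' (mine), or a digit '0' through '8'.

0 0 0 0 0
0 0 0 0 0
0 0 0 1 1
0 0 0 1 H
2 3 2 2 H
H H H H H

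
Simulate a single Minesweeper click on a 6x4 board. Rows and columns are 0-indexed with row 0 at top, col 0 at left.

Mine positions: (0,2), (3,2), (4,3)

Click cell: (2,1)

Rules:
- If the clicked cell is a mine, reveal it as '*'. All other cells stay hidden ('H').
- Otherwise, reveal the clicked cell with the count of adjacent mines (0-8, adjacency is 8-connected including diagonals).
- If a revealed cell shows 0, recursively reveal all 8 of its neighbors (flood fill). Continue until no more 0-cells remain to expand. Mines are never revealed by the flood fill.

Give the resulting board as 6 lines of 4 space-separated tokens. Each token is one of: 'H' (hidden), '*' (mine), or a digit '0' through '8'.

H H H H
H H H H
H 1 H H
H H H H
H H H H
H H H H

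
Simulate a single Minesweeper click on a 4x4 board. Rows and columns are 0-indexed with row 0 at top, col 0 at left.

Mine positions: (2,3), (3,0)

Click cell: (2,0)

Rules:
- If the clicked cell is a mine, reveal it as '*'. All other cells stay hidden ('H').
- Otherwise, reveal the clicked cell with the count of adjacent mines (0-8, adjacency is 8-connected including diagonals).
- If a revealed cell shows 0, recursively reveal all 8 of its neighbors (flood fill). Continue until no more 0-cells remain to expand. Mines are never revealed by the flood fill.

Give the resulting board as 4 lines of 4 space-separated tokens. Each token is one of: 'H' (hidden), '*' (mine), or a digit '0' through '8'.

H H H H
H H H H
1 H H H
H H H H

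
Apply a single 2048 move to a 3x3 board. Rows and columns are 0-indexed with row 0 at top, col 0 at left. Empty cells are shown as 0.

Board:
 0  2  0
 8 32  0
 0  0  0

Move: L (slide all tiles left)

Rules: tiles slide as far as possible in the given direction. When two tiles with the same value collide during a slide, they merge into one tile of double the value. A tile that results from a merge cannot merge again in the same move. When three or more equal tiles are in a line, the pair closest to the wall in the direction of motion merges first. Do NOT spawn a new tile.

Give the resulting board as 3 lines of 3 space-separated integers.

Slide left:
row 0: [0, 2, 0] -> [2, 0, 0]
row 1: [8, 32, 0] -> [8, 32, 0]
row 2: [0, 0, 0] -> [0, 0, 0]

Answer:  2  0  0
 8 32  0
 0  0  0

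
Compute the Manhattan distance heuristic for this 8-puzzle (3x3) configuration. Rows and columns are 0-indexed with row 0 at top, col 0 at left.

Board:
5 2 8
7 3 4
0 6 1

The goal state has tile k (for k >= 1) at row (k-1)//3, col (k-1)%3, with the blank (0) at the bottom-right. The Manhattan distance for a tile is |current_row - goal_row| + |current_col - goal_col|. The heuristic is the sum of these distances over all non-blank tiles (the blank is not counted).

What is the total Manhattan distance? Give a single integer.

Tile 5: (0,0)->(1,1) = 2
Tile 2: (0,1)->(0,1) = 0
Tile 8: (0,2)->(2,1) = 3
Tile 7: (1,0)->(2,0) = 1
Tile 3: (1,1)->(0,2) = 2
Tile 4: (1,2)->(1,0) = 2
Tile 6: (2,1)->(1,2) = 2
Tile 1: (2,2)->(0,0) = 4
Sum: 2 + 0 + 3 + 1 + 2 + 2 + 2 + 4 = 16

Answer: 16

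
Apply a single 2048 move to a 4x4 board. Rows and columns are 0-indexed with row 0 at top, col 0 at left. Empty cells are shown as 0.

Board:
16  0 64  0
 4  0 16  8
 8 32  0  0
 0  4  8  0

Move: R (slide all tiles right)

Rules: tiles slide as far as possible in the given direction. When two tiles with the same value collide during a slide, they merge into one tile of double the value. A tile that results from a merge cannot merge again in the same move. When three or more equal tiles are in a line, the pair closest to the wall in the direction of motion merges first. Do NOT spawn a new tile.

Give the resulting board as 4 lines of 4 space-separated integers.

Answer:  0  0 16 64
 0  4 16  8
 0  0  8 32
 0  0  4  8

Derivation:
Slide right:
row 0: [16, 0, 64, 0] -> [0, 0, 16, 64]
row 1: [4, 0, 16, 8] -> [0, 4, 16, 8]
row 2: [8, 32, 0, 0] -> [0, 0, 8, 32]
row 3: [0, 4, 8, 0] -> [0, 0, 4, 8]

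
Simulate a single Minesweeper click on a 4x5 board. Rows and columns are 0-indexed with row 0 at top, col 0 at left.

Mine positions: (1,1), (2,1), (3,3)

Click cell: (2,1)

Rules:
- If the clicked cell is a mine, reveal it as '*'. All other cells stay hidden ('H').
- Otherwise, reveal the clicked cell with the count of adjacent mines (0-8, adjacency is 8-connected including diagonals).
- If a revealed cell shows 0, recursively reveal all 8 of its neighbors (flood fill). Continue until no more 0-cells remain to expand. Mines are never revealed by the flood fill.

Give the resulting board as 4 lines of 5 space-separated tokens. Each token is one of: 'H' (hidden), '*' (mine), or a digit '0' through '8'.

H H H H H
H H H H H
H * H H H
H H H H H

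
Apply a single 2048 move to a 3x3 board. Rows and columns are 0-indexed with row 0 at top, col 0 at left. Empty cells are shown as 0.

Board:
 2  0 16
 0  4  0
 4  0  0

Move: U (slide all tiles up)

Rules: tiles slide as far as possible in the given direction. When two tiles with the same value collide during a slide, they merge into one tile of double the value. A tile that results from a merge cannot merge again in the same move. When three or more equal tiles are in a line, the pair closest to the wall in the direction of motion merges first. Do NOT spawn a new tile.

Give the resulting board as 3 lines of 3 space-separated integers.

Slide up:
col 0: [2, 0, 4] -> [2, 4, 0]
col 1: [0, 4, 0] -> [4, 0, 0]
col 2: [16, 0, 0] -> [16, 0, 0]

Answer:  2  4 16
 4  0  0
 0  0  0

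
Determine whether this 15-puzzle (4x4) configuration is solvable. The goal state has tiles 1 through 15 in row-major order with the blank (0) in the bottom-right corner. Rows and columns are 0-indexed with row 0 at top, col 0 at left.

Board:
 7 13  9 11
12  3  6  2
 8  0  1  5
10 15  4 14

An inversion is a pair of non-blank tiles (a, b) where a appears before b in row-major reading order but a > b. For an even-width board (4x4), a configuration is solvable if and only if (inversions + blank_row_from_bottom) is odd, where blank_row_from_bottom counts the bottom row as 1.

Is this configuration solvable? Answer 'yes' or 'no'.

Inversions: 54
Blank is in row 2 (0-indexed from top), which is row 2 counting from the bottom (bottom = 1).
54 + 2 = 56, which is even, so the puzzle is not solvable.

Answer: no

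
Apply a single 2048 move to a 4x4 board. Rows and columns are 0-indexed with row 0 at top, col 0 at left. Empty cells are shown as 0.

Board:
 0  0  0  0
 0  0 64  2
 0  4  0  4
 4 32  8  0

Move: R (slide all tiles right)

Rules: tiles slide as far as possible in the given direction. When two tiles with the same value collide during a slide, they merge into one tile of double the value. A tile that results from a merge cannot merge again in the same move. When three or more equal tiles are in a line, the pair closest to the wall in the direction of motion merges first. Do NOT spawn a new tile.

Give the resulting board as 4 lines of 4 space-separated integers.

Slide right:
row 0: [0, 0, 0, 0] -> [0, 0, 0, 0]
row 1: [0, 0, 64, 2] -> [0, 0, 64, 2]
row 2: [0, 4, 0, 4] -> [0, 0, 0, 8]
row 3: [4, 32, 8, 0] -> [0, 4, 32, 8]

Answer:  0  0  0  0
 0  0 64  2
 0  0  0  8
 0  4 32  8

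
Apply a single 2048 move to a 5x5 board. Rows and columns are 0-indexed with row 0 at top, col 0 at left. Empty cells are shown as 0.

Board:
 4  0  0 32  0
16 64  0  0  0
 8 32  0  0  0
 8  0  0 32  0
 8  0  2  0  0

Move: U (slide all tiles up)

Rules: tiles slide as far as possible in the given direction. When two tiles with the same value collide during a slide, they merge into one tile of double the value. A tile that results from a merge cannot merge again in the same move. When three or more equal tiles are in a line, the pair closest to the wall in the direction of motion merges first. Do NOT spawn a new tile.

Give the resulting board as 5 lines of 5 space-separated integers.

Answer:  4 64  2 64  0
16 32  0  0  0
16  0  0  0  0
 8  0  0  0  0
 0  0  0  0  0

Derivation:
Slide up:
col 0: [4, 16, 8, 8, 8] -> [4, 16, 16, 8, 0]
col 1: [0, 64, 32, 0, 0] -> [64, 32, 0, 0, 0]
col 2: [0, 0, 0, 0, 2] -> [2, 0, 0, 0, 0]
col 3: [32, 0, 0, 32, 0] -> [64, 0, 0, 0, 0]
col 4: [0, 0, 0, 0, 0] -> [0, 0, 0, 0, 0]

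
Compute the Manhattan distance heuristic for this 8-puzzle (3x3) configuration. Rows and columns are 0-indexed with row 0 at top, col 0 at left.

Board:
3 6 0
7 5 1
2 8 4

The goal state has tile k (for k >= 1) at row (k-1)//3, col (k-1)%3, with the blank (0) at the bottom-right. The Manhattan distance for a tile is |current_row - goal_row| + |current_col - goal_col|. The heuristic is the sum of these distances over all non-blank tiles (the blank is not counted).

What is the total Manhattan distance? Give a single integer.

Tile 3: (0,0)->(0,2) = 2
Tile 6: (0,1)->(1,2) = 2
Tile 7: (1,0)->(2,0) = 1
Tile 5: (1,1)->(1,1) = 0
Tile 1: (1,2)->(0,0) = 3
Tile 2: (2,0)->(0,1) = 3
Tile 8: (2,1)->(2,1) = 0
Tile 4: (2,2)->(1,0) = 3
Sum: 2 + 2 + 1 + 0 + 3 + 3 + 0 + 3 = 14

Answer: 14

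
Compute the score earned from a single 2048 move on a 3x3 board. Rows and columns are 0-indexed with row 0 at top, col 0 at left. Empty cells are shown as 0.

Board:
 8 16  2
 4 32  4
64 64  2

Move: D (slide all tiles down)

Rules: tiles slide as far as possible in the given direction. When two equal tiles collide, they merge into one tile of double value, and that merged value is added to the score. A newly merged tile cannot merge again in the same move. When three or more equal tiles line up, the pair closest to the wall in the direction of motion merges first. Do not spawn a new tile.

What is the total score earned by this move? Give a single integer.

Answer: 0

Derivation:
Slide down:
col 0: [8, 4, 64] -> [8, 4, 64]  score +0 (running 0)
col 1: [16, 32, 64] -> [16, 32, 64]  score +0 (running 0)
col 2: [2, 4, 2] -> [2, 4, 2]  score +0 (running 0)
Board after move:
 8 16  2
 4 32  4
64 64  2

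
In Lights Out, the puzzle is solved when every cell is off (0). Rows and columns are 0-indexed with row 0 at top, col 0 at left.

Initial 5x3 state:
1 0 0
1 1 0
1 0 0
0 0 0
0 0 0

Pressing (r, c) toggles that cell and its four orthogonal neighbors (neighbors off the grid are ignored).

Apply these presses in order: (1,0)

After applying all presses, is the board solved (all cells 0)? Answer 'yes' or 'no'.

Answer: yes

Derivation:
After press 1 at (1,0):
0 0 0
0 0 0
0 0 0
0 0 0
0 0 0

Lights still on: 0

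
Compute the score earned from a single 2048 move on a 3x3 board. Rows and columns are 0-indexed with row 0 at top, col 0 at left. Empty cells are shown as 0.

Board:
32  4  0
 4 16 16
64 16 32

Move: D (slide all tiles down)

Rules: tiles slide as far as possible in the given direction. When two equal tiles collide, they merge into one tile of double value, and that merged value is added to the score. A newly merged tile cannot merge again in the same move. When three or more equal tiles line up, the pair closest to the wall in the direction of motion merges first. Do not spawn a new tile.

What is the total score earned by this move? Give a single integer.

Slide down:
col 0: [32, 4, 64] -> [32, 4, 64]  score +0 (running 0)
col 1: [4, 16, 16] -> [0, 4, 32]  score +32 (running 32)
col 2: [0, 16, 32] -> [0, 16, 32]  score +0 (running 32)
Board after move:
32  0  0
 4  4 16
64 32 32

Answer: 32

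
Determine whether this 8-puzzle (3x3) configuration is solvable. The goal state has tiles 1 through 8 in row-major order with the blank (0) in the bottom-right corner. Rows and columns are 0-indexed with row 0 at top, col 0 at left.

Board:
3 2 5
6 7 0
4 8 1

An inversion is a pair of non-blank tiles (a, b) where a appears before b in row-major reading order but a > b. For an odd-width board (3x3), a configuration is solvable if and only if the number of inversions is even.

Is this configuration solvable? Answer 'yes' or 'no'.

Inversions (pairs i<j in row-major order where tile[i] > tile[j] > 0): 11
11 is odd, so the puzzle is not solvable.

Answer: no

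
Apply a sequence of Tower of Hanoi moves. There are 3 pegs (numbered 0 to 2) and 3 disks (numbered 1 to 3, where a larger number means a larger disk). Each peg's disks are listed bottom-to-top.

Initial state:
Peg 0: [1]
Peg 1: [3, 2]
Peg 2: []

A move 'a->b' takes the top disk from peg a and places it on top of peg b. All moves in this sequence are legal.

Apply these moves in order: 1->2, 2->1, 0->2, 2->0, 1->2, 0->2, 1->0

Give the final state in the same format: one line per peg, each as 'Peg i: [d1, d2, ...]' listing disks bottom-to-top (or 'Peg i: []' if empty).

Answer: Peg 0: [3]
Peg 1: []
Peg 2: [2, 1]

Derivation:
After move 1 (1->2):
Peg 0: [1]
Peg 1: [3]
Peg 2: [2]

After move 2 (2->1):
Peg 0: [1]
Peg 1: [3, 2]
Peg 2: []

After move 3 (0->2):
Peg 0: []
Peg 1: [3, 2]
Peg 2: [1]

After move 4 (2->0):
Peg 0: [1]
Peg 1: [3, 2]
Peg 2: []

After move 5 (1->2):
Peg 0: [1]
Peg 1: [3]
Peg 2: [2]

After move 6 (0->2):
Peg 0: []
Peg 1: [3]
Peg 2: [2, 1]

After move 7 (1->0):
Peg 0: [3]
Peg 1: []
Peg 2: [2, 1]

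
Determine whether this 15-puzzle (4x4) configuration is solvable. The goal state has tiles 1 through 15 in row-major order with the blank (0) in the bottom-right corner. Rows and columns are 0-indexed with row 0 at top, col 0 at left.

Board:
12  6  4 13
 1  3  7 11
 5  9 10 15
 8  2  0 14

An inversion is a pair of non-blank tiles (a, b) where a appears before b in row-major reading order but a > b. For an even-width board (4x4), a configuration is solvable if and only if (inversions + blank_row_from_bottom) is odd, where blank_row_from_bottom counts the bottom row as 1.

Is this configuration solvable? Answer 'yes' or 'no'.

Inversions: 45
Blank is in row 3 (0-indexed from top), which is row 1 counting from the bottom (bottom = 1).
45 + 1 = 46, which is even, so the puzzle is not solvable.

Answer: no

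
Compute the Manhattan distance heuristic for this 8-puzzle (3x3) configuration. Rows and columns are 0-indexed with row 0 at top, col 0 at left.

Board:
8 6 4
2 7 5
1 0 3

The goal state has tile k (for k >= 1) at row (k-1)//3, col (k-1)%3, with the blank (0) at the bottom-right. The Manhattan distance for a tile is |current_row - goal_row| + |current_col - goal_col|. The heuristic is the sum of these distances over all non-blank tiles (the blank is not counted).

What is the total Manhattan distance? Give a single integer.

Tile 8: at (0,0), goal (2,1), distance |0-2|+|0-1| = 3
Tile 6: at (0,1), goal (1,2), distance |0-1|+|1-2| = 2
Tile 4: at (0,2), goal (1,0), distance |0-1|+|2-0| = 3
Tile 2: at (1,0), goal (0,1), distance |1-0|+|0-1| = 2
Tile 7: at (1,1), goal (2,0), distance |1-2|+|1-0| = 2
Tile 5: at (1,2), goal (1,1), distance |1-1|+|2-1| = 1
Tile 1: at (2,0), goal (0,0), distance |2-0|+|0-0| = 2
Tile 3: at (2,2), goal (0,2), distance |2-0|+|2-2| = 2
Sum: 3 + 2 + 3 + 2 + 2 + 1 + 2 + 2 = 17

Answer: 17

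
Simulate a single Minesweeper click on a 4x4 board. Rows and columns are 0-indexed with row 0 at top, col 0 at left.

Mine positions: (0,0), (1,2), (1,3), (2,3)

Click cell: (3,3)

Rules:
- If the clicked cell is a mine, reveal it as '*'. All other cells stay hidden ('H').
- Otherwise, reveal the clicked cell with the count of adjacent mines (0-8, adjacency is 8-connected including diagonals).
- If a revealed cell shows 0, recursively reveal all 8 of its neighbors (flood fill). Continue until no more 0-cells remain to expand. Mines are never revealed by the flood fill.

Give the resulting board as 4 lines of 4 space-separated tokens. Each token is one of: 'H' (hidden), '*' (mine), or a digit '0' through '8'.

H H H H
H H H H
H H H H
H H H 1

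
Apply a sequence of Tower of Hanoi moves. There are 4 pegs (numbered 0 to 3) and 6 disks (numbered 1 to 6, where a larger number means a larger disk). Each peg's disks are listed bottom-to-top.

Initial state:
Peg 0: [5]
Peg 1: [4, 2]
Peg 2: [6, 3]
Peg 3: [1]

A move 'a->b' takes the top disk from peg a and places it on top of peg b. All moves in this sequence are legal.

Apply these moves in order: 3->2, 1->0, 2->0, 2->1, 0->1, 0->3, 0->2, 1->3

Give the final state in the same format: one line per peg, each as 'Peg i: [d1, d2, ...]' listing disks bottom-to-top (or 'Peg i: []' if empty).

Answer: Peg 0: []
Peg 1: [4, 3]
Peg 2: [6, 5]
Peg 3: [2, 1]

Derivation:
After move 1 (3->2):
Peg 0: [5]
Peg 1: [4, 2]
Peg 2: [6, 3, 1]
Peg 3: []

After move 2 (1->0):
Peg 0: [5, 2]
Peg 1: [4]
Peg 2: [6, 3, 1]
Peg 3: []

After move 3 (2->0):
Peg 0: [5, 2, 1]
Peg 1: [4]
Peg 2: [6, 3]
Peg 3: []

After move 4 (2->1):
Peg 0: [5, 2, 1]
Peg 1: [4, 3]
Peg 2: [6]
Peg 3: []

After move 5 (0->1):
Peg 0: [5, 2]
Peg 1: [4, 3, 1]
Peg 2: [6]
Peg 3: []

After move 6 (0->3):
Peg 0: [5]
Peg 1: [4, 3, 1]
Peg 2: [6]
Peg 3: [2]

After move 7 (0->2):
Peg 0: []
Peg 1: [4, 3, 1]
Peg 2: [6, 5]
Peg 3: [2]

After move 8 (1->3):
Peg 0: []
Peg 1: [4, 3]
Peg 2: [6, 5]
Peg 3: [2, 1]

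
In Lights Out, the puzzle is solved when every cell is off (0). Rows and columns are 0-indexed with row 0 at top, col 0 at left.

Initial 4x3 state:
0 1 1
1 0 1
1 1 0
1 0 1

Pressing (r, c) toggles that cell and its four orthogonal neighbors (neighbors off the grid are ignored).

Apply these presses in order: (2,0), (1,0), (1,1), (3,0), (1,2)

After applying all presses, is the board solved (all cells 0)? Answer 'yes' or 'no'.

Answer: no

Derivation:
After press 1 at (2,0):
0 1 1
0 0 1
0 0 0
0 0 1

After press 2 at (1,0):
1 1 1
1 1 1
1 0 0
0 0 1

After press 3 at (1,1):
1 0 1
0 0 0
1 1 0
0 0 1

After press 4 at (3,0):
1 0 1
0 0 0
0 1 0
1 1 1

After press 5 at (1,2):
1 0 0
0 1 1
0 1 1
1 1 1

Lights still on: 8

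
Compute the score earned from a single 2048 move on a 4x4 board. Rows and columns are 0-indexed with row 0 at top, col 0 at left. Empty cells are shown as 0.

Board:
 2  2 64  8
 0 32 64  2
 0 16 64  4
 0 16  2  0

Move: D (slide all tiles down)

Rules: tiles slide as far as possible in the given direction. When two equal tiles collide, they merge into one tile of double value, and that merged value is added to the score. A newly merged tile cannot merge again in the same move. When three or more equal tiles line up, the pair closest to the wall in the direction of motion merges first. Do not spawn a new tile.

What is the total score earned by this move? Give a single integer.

Slide down:
col 0: [2, 0, 0, 0] -> [0, 0, 0, 2]  score +0 (running 0)
col 1: [2, 32, 16, 16] -> [0, 2, 32, 32]  score +32 (running 32)
col 2: [64, 64, 64, 2] -> [0, 64, 128, 2]  score +128 (running 160)
col 3: [8, 2, 4, 0] -> [0, 8, 2, 4]  score +0 (running 160)
Board after move:
  0   0   0   0
  0   2  64   8
  0  32 128   2
  2  32   2   4

Answer: 160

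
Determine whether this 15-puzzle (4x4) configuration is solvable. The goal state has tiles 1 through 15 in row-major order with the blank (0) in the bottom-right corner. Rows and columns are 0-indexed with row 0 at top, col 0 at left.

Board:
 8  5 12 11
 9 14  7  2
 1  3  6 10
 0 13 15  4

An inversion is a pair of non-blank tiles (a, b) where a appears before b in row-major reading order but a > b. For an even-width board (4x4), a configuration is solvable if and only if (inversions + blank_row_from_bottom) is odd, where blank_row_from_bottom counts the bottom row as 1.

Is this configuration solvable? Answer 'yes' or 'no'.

Inversions: 52
Blank is in row 3 (0-indexed from top), which is row 1 counting from the bottom (bottom = 1).
52 + 1 = 53, which is odd, so the puzzle is solvable.

Answer: yes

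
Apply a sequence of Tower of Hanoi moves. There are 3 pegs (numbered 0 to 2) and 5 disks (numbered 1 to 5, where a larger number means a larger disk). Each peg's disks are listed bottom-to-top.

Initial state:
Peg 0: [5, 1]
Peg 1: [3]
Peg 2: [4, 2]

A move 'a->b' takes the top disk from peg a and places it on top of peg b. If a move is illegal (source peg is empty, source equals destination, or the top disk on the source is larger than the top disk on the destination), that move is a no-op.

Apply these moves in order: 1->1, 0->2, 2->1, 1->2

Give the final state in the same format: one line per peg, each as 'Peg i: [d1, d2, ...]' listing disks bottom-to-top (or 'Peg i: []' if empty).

After move 1 (1->1):
Peg 0: [5, 1]
Peg 1: [3]
Peg 2: [4, 2]

After move 2 (0->2):
Peg 0: [5]
Peg 1: [3]
Peg 2: [4, 2, 1]

After move 3 (2->1):
Peg 0: [5]
Peg 1: [3, 1]
Peg 2: [4, 2]

After move 4 (1->2):
Peg 0: [5]
Peg 1: [3]
Peg 2: [4, 2, 1]

Answer: Peg 0: [5]
Peg 1: [3]
Peg 2: [4, 2, 1]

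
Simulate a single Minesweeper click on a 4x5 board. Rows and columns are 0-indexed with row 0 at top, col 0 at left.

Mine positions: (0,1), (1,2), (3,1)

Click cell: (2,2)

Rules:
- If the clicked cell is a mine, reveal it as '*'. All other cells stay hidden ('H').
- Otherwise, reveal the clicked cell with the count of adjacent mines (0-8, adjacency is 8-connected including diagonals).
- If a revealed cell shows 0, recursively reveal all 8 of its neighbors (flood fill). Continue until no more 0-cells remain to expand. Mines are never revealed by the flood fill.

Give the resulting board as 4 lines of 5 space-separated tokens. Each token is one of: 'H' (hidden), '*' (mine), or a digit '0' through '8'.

H H H H H
H H H H H
H H 2 H H
H H H H H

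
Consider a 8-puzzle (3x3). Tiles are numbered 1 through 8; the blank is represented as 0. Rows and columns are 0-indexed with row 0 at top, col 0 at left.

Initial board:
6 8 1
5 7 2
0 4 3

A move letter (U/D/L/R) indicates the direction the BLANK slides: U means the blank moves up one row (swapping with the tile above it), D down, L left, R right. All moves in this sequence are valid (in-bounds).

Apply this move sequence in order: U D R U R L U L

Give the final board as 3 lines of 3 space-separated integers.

Answer: 0 6 1
5 8 2
4 7 3

Derivation:
After move 1 (U):
6 8 1
0 7 2
5 4 3

After move 2 (D):
6 8 1
5 7 2
0 4 3

After move 3 (R):
6 8 1
5 7 2
4 0 3

After move 4 (U):
6 8 1
5 0 2
4 7 3

After move 5 (R):
6 8 1
5 2 0
4 7 3

After move 6 (L):
6 8 1
5 0 2
4 7 3

After move 7 (U):
6 0 1
5 8 2
4 7 3

After move 8 (L):
0 6 1
5 8 2
4 7 3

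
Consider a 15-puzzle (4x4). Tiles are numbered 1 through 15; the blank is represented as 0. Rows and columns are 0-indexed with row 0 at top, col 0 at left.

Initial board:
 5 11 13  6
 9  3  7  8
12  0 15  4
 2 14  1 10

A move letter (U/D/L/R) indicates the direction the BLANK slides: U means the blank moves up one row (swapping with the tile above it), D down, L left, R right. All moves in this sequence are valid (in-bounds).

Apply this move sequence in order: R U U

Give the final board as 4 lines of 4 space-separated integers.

After move 1 (R):
 5 11 13  6
 9  3  7  8
12 15  0  4
 2 14  1 10

After move 2 (U):
 5 11 13  6
 9  3  0  8
12 15  7  4
 2 14  1 10

After move 3 (U):
 5 11  0  6
 9  3 13  8
12 15  7  4
 2 14  1 10

Answer:  5 11  0  6
 9  3 13  8
12 15  7  4
 2 14  1 10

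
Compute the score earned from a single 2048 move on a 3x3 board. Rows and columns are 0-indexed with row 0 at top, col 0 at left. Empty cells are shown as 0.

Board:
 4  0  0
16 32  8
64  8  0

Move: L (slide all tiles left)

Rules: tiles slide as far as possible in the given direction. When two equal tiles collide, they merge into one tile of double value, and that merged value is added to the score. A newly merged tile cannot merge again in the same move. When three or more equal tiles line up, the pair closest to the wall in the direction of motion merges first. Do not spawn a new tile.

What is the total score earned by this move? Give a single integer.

Answer: 0

Derivation:
Slide left:
row 0: [4, 0, 0] -> [4, 0, 0]  score +0 (running 0)
row 1: [16, 32, 8] -> [16, 32, 8]  score +0 (running 0)
row 2: [64, 8, 0] -> [64, 8, 0]  score +0 (running 0)
Board after move:
 4  0  0
16 32  8
64  8  0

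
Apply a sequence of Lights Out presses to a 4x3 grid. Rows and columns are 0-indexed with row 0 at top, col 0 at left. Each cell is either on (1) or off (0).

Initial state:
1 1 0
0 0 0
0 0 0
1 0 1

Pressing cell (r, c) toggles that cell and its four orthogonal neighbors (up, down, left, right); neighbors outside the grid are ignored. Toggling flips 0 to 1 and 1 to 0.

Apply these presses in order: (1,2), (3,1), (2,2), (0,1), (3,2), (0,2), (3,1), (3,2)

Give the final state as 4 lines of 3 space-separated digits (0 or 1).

Answer: 0 1 1
0 0 1
0 1 0
1 0 0

Derivation:
After press 1 at (1,2):
1 1 1
0 1 1
0 0 1
1 0 1

After press 2 at (3,1):
1 1 1
0 1 1
0 1 1
0 1 0

After press 3 at (2,2):
1 1 1
0 1 0
0 0 0
0 1 1

After press 4 at (0,1):
0 0 0
0 0 0
0 0 0
0 1 1

After press 5 at (3,2):
0 0 0
0 0 0
0 0 1
0 0 0

After press 6 at (0,2):
0 1 1
0 0 1
0 0 1
0 0 0

After press 7 at (3,1):
0 1 1
0 0 1
0 1 1
1 1 1

After press 8 at (3,2):
0 1 1
0 0 1
0 1 0
1 0 0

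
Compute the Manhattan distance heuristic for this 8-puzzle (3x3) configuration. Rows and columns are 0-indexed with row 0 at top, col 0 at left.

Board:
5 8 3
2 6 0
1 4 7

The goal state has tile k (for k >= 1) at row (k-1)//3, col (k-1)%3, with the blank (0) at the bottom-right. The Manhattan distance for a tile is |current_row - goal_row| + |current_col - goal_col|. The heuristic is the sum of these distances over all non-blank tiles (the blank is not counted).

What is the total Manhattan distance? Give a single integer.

Tile 5: at (0,0), goal (1,1), distance |0-1|+|0-1| = 2
Tile 8: at (0,1), goal (2,1), distance |0-2|+|1-1| = 2
Tile 3: at (0,2), goal (0,2), distance |0-0|+|2-2| = 0
Tile 2: at (1,0), goal (0,1), distance |1-0|+|0-1| = 2
Tile 6: at (1,1), goal (1,2), distance |1-1|+|1-2| = 1
Tile 1: at (2,0), goal (0,0), distance |2-0|+|0-0| = 2
Tile 4: at (2,1), goal (1,0), distance |2-1|+|1-0| = 2
Tile 7: at (2,2), goal (2,0), distance |2-2|+|2-0| = 2
Sum: 2 + 2 + 0 + 2 + 1 + 2 + 2 + 2 = 13

Answer: 13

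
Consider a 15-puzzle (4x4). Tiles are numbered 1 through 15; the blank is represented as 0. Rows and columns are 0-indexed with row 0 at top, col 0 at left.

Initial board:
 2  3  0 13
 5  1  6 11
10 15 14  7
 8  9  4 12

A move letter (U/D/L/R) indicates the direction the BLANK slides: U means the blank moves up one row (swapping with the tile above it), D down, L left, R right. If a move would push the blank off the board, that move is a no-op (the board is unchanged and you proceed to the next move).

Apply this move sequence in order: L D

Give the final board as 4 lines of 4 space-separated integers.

After move 1 (L):
 2  0  3 13
 5  1  6 11
10 15 14  7
 8  9  4 12

After move 2 (D):
 2  1  3 13
 5  0  6 11
10 15 14  7
 8  9  4 12

Answer:  2  1  3 13
 5  0  6 11
10 15 14  7
 8  9  4 12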